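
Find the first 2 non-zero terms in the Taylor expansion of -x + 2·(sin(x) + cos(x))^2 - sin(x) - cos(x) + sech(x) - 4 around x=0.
2·x - 2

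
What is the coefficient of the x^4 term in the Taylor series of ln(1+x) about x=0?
Expand to order 4: ln(1+x) = -x^4/4 + x^3/3 - x^2/2 + x + O(x^5).
The coefficient of x^4 is -1/4.

Final answer: -1/4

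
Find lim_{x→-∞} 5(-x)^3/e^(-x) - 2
The quotient is an ∞/∞ indeterminate form as x → -∞.
Compare growth rates of the dominant terms (exponentials ≫ polynomials ≫ logarithms), or apply L'Hôpital's rule; the quotient → 0.
Adding the constant: 0 - 2 = -2. Limit = -2.

Final answer: -2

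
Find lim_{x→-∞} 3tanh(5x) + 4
Evaluate the dominant behaviour as x → -∞; each term tends to a finite value or vanishes.
Limit = 1.

Final answer: 1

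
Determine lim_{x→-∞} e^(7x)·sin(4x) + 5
Evaluate the dominant behaviour as x → -∞; each term tends to a finite value or vanishes.
Limit = 5.

Final answer: 5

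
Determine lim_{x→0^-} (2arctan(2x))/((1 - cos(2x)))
Both numerator and denominator → 0 as x → 0^-; this is a 0/0 indeterminate form.
Expand each to leading order near x = 0: numerator ~ 4·x, denominator ~ 2·x^2.
The limit of the ratio is -∞.

Final answer: -∞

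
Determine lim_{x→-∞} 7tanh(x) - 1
Evaluate the dominant behaviour as x → -∞; each term tends to a finite value or vanishes.
Limit = -8.

Final answer: -8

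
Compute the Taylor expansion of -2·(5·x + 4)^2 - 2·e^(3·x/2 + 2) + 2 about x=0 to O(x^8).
-243·x^7·e^(2)/35840 - 81·x^6·e^(2)/2560 - 81·x^5·e^(2)/640 - 27·x^4·e^(2)/64 - 9·x^3·e^(2)/8 + x^2·(-50 - 9·e^(2)/4) + x·(-80 - 3·e^(2)) - 30 - 2·e^(2)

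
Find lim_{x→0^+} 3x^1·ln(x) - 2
The product is a 0·∞ indeterminate form at x → 0⁺.
Rewrite the product as 3·ln(x) / x^(-1) and apply L'Hôpital, or use the standard hierarchy x^(-1) ≫ |ln x| as x → 0⁺.
The indeterminate product → 0, so the limit = -2.

Final answer: -2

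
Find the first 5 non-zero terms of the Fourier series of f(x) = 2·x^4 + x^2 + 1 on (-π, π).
(92 - 16·π^2)·cos(x) + (-5 + 4·π^2)·cos(2·x) + (20/27 - 16·π^2/9)·cos(3·x) + (-1/8 + π^2)·cos(4·x) + 1 + π^2/3 + 2·π^4/5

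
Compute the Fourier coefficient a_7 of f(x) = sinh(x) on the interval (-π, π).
a_7 = (1/π) ∫_{-π}^{π} f(x)·cos(7x) dx.
Evaluate the integral (use parity and integration by parts as needed): a_7 = 0.

Final answer: 0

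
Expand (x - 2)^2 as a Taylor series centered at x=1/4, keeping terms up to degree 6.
49/16 - 7·(x - 1/4)/2 + (x - 1/4)^2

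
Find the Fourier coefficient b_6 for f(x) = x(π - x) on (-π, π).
b_6 = (1/π) ∫_{-π}^{π} f(x)·sin(6x) dx.
Evaluate the integral (use parity and integration by parts as needed): b_6 = -π/3.

Final answer: -π/3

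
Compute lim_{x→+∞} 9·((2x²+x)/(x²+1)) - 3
Evaluate the dominant behaviour as x → +∞; each term tends to a finite value or vanishes.
Limit = 15.

Final answer: 15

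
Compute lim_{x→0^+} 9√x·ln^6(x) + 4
The product is a 0·∞ indeterminate form at x → 0⁺.
Rewrite the product as 9·ln^6(x) / x^(-1/2) and apply L'Hôpital, or use the standard hierarchy x^(-1/2) ≫ |ln x|^6 as x → 0⁺.
The indeterminate product → 0, so the limit = 4.

Final answer: 4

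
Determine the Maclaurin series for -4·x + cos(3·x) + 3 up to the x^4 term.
27·x^4/8 - 9·x^2/2 - 4·x + 4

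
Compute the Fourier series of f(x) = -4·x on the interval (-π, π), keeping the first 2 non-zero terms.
-8·sin(x) + 4·sin(2·x)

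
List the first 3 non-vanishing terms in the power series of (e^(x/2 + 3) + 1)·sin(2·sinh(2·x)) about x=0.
x^3·(-15·e^(3)/2 - 8) + 2·x^2·e^(3) + x·(4 + 4·e^(3))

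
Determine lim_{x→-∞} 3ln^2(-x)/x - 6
The quotient is an ∞/∞ indeterminate form as x → -∞.
Compare growth rates of the dominant terms (exponentials ≫ polynomials ≫ logarithms), or apply L'Hôpital's rule; the quotient → 0.
Adding the constant: 0 - 6 = -6. Limit = -6.

Final answer: -6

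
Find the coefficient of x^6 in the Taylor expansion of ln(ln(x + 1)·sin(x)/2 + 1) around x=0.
Expand to order 6: ln(ln(x + 1)·sin(x)/2 + 1) = 13·x^6/288 + x^5/24 - x^4/24 - x^3/4 + x^2/2 + O(x^7).
The coefficient of x^6 is 13/288.

Final answer: 13/288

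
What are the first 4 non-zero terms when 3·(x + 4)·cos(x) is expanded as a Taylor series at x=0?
-3·x^3/2 - 6·x^2 + 3·x + 12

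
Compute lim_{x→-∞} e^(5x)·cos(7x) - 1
Evaluate the dominant behaviour as x → -∞; each term tends to a finite value or vanishes.
Limit = -1.

Final answer: -1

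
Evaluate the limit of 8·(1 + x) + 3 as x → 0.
Direct substitution at x = 0 gives 11.

Final answer: 11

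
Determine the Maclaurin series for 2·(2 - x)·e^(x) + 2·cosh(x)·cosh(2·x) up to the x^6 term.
361·x^6/360 - x^5/20 + 13·x^4/4 - x^3/3 + 5·x^2 + 2·x + 6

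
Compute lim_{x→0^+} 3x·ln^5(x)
This is a 0·∞ indeterminate form at x → 0⁺.
Rewrite the product as 3·ln^5(x) / x^(-1) and apply L'Hôpital, or use the standard hierarchy x^(-1) ≫ |ln x|^5 as x → 0⁺.
The indeterminate product → 0, so the limit = 0.

Final answer: 0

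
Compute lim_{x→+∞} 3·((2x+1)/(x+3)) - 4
Evaluate the dominant behaviour as x → +∞; each term tends to a finite value or vanishes.
Limit = 2.

Final answer: 2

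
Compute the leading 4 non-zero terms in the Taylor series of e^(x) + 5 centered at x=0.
x^3/6 + x^2/2 + x + 6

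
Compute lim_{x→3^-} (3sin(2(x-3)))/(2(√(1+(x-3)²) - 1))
Both numerator and denominator → 0 as x → 3^-; this is a 0/0 indeterminate form.
Expand each to leading order near x = 3: numerator ~ 6·(x - 3), denominator ~ (x - 3)^2.
The limit of the ratio is -∞.

Final answer: -∞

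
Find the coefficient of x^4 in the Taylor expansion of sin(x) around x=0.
Expand to order 4: sin(x) = -x^3/6 + x + O(x^5).
The coefficient of x^4 is 0.

Final answer: 0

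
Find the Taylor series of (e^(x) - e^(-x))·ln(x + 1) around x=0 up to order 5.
-2·x^5/3 + x^4 - x^3 + 2·x^2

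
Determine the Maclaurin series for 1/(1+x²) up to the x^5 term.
x^4 - x^2 + 1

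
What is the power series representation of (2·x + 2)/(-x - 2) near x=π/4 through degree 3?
(-8 - 2·π)/(π + 8) - 32·(x - π/4)/(π^2 + 16·π + 64) + 128·(x - π/4)^2/(π^3 + 24·π^2 + 512 + 192·π) - 512·(x - π/4)^3/(π^4 + 32·π^3 + 384·π^2 + 4096 + 2048·π)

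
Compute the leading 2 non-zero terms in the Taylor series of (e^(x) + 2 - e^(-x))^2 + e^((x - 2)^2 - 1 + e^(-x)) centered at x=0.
x·(8 - 5·e^(4)) + 4 + e^(4)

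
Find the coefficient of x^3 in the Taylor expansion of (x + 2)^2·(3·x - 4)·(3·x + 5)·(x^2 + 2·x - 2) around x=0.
Expand to order 3: (x + 2)^2·(3·x - 4)·(3·x + 5)·(x^2 + 2·x - 2) = -90·x^3 - 272·x^2 - 24·x + 160 + O(x^4).
The coefficient of x^3 is -90.

Final answer: -90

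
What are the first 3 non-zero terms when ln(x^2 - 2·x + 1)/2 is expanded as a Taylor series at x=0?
-x^3/3 - x^2/2 - x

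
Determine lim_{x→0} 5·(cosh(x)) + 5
Direct substitution at x = 0 gives 10.

Final answer: 10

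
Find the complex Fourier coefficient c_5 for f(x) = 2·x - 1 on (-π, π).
Compute the real Fourier coefficients first: a_5 = 0, b_5 = 4/5.
Then c_5 = (a_5 − i·b_5)/2 = -2·i/5.

Final answer: -2·i/5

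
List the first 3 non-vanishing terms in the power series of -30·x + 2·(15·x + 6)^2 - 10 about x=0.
450·x^2 + 330·x + 62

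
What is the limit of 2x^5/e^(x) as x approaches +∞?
This is an ∞/∞ indeterminate form as x → +∞.
The exponential denominator e^(x) dominates the polynomial numerator (e^x ≫ x^5 as x → ∞), so the quotient → 0.
Limit = 0.

Final answer: 0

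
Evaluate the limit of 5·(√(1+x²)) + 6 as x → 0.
Direct substitution at x = 0 gives 11.

Final answer: 11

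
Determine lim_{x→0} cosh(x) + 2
Direct substitution at x = 0 gives 3.

Final answer: 3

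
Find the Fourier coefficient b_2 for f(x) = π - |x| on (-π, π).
b_2 = (1/π) ∫_{-π}^{π} f(x)·sin(2x) dx.
Evaluate the integral (use parity and integration by parts as needed): b_2 = 0.

Final answer: 0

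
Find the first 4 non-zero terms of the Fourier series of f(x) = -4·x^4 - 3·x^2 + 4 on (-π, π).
(-180 + 32·π^2)·cos(x) + (9 - 8·π^2)·cos(2·x) + (-28/27 + 32·π^2/9)·cos(3·x) - 4·π^4/5 - π^2 + 4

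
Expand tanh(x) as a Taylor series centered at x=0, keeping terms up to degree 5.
2·x^5/15 - x^3/3 + x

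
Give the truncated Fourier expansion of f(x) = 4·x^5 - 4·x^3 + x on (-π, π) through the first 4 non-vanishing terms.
(-168·π^2 + 8·π^4 + 1010)·sin(x) + (-4·π^4 - 37 + 24·π^2)·sin(2·x) + (-232·π^2/27 + 518/81 + 8·π^4/3)·sin(3·x) + (-2·π^4 - 35/16 + 9·π^2/2)·sin(4·x)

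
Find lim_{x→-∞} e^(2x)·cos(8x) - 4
Evaluate the dominant behaviour as x → -∞; each term tends to a finite value or vanishes.
Limit = -4.

Final answer: -4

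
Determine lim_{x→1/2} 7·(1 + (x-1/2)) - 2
Direct substitution at x = 1/2 gives 5.

Final answer: 5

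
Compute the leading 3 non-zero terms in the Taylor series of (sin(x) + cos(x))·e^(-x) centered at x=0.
2·x^3/3 - x^2 + 1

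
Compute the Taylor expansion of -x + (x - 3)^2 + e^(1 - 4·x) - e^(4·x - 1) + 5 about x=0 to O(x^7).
x^6·(-256·e^(-1)/45 + 256·e/45) + x^5·(-128·e/15 - 128·e^(-1)/15) + x^4·(-32·e^(-1)/3 + 32·e/3) + x^3·(-32·e/3 - 32·e^(-1)/3) + x^2·(-8·e^(-1) + 1 + 8·e) + x·(-4·e - 7 - 4·e^(-1)) - e^(-1) + e + 14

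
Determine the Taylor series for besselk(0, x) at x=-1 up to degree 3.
besselk(0, -1) - besselk(1, -1)·(x + 1) + (besselk(0, -1)/4 + besselk(2, -1)/4)·(x + 1)^2 + (-besselk(3, -1)/24 - besselk(1, -1)/8)·(x + 1)^3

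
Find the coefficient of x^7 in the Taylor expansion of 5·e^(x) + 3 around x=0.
Expand to order 7: 5·e^(x) + 3 = x^7/1008 + x^6/144 + x^5/24 + 5·x^4/24 + 5·x^3/6 + 5·x^2/2 + 5·x + 8 + O(x^8).
The coefficient of x^7 is 1/1008.

Final answer: 1/1008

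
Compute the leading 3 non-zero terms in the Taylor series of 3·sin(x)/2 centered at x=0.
x^5/80 - x^3/4 + 3·x/2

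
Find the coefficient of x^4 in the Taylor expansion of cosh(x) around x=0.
Expand to order 4: cosh(x) = x^4/24 + x^2/2 + 1 + O(x^5).
The coefficient of x^4 is 1/24.

Final answer: 1/24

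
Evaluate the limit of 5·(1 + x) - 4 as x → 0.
Direct substitution at x = 0 gives 1.

Final answer: 1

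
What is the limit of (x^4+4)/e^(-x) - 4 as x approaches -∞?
The quotient is an ∞/∞ indeterminate form as x → -∞.
Compare growth rates of the dominant terms (exponentials ≫ polynomials ≫ logarithms), or apply L'Hôpital's rule; the quotient → 0.
Adding the constant: 0 - 4 = -4. Limit = -4.

Final answer: -4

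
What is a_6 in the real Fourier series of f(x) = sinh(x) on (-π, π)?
a_6 = (1/π) ∫_{-π}^{π} f(x)·cos(6x) dx.
Evaluate the integral (use parity and integration by parts as needed): a_6 = 0.

Final answer: 0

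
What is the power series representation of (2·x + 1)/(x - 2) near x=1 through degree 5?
-3 - 5·(x - 1) - 5·(x - 1)^2 - 5·(x - 1)^3 - 5·(x - 1)^4 - 5·(x - 1)^5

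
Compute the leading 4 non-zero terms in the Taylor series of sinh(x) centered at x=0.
x^7/5040 + x^5/120 + x^3/6 + x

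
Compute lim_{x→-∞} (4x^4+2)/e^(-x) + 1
The quotient is an ∞/∞ indeterminate form as x → -∞.
Compare growth rates of the dominant terms (exponentials ≫ polynomials ≫ logarithms), or apply L'Hôpital's rule; the quotient → 0.
Adding the constant: 0 + 1 = 1. Limit = 1.

Final answer: 1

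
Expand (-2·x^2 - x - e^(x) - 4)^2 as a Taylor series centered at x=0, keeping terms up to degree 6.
17·x^6/60 + 13·x^5/12 + 22·x^4/3 + 35·x^3/3 + 29·x^2 + 20·x + 25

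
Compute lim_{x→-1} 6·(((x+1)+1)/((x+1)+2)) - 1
Direct substitution at x = -1 gives 2.

Final answer: 2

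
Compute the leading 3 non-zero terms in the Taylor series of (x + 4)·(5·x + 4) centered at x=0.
5·x^2 + 24·x + 16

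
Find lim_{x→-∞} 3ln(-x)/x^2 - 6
The quotient is an ∞/∞ indeterminate form as x → -∞.
Compare growth rates of the dominant terms (exponentials ≫ polynomials ≫ logarithms), or apply L'Hôpital's rule; the quotient → 0.
Adding the constant: 0 - 6 = -6. Limit = -6.

Final answer: -6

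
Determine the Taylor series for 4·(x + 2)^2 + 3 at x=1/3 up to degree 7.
223/9 + 56·(x - 1/3)/3 + 4·(x - 1/3)^2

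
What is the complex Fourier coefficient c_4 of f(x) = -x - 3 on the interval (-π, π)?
Compute the real Fourier coefficients first: a_4 = 0, b_4 = 1/2.
Then c_4 = (a_4 − i·b_4)/2 = -i/4.

Final answer: -i/4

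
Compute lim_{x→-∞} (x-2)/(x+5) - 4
Evaluate the dominant behaviour as x → -∞; each term tends to a finite value or vanishes.
Limit = -3.

Final answer: -3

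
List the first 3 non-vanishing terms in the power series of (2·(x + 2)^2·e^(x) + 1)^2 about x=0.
508·x^2 + 288·x + 81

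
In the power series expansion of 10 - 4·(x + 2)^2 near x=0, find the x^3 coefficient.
Expand to order 3: 10 - 4·(x + 2)^2 = -4·x^2 - 16·x - 6 + O(x^4).
The coefficient of x^3 is 0.

Final answer: 0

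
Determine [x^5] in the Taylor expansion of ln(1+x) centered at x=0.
Expand to order 5: ln(1+x) = x^5/5 - x^4/4 + x^3/3 - x^2/2 + x + O(x^6).
The coefficient of x^5 is 1/5.

Final answer: 1/5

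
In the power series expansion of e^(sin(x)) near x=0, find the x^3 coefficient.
Expand to order 3: e^(sin(x)) = x^2/2 + x + 1 + O(x^4).
The coefficient of x^3 is 0.

Final answer: 0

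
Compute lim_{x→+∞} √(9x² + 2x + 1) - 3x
As x → +∞: multiply by the conjugate to get (2x+1)/(√(9x²+2x+1)+3x); the denominator ~ 6x, so the limit is 2/6 = 1/3.
Limit = 1/3.

Final answer: 1/3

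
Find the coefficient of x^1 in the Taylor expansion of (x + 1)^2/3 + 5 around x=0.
Expand to order 1: (x + 1)^2/3 + 5 = 2·x/3 + 16/3 + O(x^2).
The coefficient of x^1 is 2/3.

Final answer: 2/3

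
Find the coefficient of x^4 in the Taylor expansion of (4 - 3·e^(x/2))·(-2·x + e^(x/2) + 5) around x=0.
Expand to order 4: (4 - 3·e^(x/2))·(-2·x + e^(x/2) + 5) = -11·x^4/384 + x^3/48 + x^2/8 - 21·x/2 + 6 + O(x^5).
The coefficient of x^4 is -11/384.

Final answer: -11/384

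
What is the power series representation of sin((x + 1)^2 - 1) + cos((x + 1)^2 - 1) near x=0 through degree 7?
223·x^7/315 + 127·x^6/90 + 3·x^5/5 - 11·x^4/6 - 10·x^3/3 - x^2 + 2·x + 1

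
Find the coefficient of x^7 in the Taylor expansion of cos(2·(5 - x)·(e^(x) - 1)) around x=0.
Expand to order 7: cos(2·(5 - x)·(e^(x) - 1)) = -84281·x^7/36 - 4213·x^6/4 + 2983·x^5/6 + 811·x^4/2 - 30·x^3 - 50·x^2 + 1 + O(x^8).
The coefficient of x^7 is -84281/36.

Final answer: -84281/36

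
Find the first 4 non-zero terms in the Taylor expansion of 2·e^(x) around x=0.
x^3/3 + x^2 + 2·x + 2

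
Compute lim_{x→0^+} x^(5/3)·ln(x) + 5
The product is a 0·∞ indeterminate form at x → 0⁺.
Rewrite the product as ln(x) / x^(-5/3) and apply L'Hôpital, or use the standard hierarchy x^(-5/3) ≫ |ln x| as x → 0⁺.
The indeterminate product → 0, so the limit = 5.

Final answer: 5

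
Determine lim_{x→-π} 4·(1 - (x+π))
Direct substitution at x = -π gives 4.

Final answer: 4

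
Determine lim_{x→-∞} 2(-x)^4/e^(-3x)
This is an ∞/∞ indeterminate form as x → -∞.
Compare growth rates of the dominant terms (exponentials ≫ polynomials ≫ logarithms), or apply L'Hôpital's rule; the quotient → 0.
Limit = 0.

Final answer: 0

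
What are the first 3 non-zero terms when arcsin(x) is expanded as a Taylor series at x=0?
3·x^5/40 + x^3/6 + x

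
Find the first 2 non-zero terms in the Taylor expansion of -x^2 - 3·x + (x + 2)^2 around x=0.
x + 4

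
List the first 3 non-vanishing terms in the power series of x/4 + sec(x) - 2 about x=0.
x^2/2 + x/4 - 1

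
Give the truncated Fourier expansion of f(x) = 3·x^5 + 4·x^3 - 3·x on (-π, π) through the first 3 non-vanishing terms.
(-112·π^2 + 6·π^4 + 666)·sin(x) + (-3·π^4 - 27/2 + 11·π^2)·sin(2·x) + (-16·π^2/9 - 22/27 + 2·π^4)·sin(3·x)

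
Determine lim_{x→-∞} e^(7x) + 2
Evaluate the dominant behaviour as x → -∞; each term tends to a finite value or vanishes.
Limit = 2.

Final answer: 2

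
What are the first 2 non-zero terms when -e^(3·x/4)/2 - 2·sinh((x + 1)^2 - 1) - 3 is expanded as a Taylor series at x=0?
-35·x/8 - 7/2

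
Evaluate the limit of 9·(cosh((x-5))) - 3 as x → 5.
Direct substitution at x = 5 gives 6.

Final answer: 6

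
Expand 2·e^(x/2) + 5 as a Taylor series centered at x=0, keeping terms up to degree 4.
x^4/192 + x^3/24 + x^2/4 + x + 7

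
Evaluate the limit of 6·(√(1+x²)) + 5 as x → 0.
Direct substitution at x = 0 gives 11.

Final answer: 11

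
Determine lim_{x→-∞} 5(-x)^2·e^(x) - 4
The product is a 0·∞ indeterminate form at x → -∞.
Rewrite the product as 5(-x)^2 / e^(-x) (an ∞/∞ form) and apply L'Hôpital, or use the standard hierarchy e^(|x|) ≫ |(-x)^2| as x → -∞.
The indeterminate product → 0, so the limit = -4.

Final answer: -4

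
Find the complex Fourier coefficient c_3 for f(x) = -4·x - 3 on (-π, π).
Compute the real Fourier coefficients first: a_3 = 0, b_3 = -8/3.
Then c_3 = (a_3 − i·b_3)/2 = 4·i/3.

Final answer: 4·i/3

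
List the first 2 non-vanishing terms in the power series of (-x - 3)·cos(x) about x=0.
-x - 3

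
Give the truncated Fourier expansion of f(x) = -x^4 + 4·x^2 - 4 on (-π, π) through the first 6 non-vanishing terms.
(-64 + 8·π^2)·cos(x) + (7 - 2·π^2)·cos(2·x) + (-64/27 + 8·π^2/9)·cos(3·x) + (19/16 - π^2/2)·cos(4·x) + (-448/625 + 8·π^2/25)·cos(5·x) - π^4/5 - 4 + 4·π^2/3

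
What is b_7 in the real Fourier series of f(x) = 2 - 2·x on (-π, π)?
b_7 = (1/π) ∫_{-π}^{π} f(x)·sin(7x) dx.
Evaluate the integral (use parity and integration by parts as needed): b_7 = -4/7.

Final answer: -4/7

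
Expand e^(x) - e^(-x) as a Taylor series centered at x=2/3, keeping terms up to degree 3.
(-1 + e^(4/3))·e^(-2/3) + (1 + e^(4/3))·e^(-2/3)·(x - 2/3) + (-1 + e^(4/3))·e^(-2/3)·(x - 2/3)^2/2 + (1 + e^(4/3))·e^(-2/3)·(x - 2/3)^3/6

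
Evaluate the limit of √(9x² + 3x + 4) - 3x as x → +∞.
As x → +∞: multiply by the conjugate to get (3x+4)/(√(9x²+3x+4)+3x); the denominator ~ 6x, so the limit is 3/6 = 1/2.
Limit = 1/2.

Final answer: 1/2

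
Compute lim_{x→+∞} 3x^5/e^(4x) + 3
The quotient is an ∞/∞ indeterminate form as x → +∞.
The exponential denominator e^(4x) dominates the polynomial numerator (e^x ≫ x^5 as x → ∞), so the quotient → 0.
Adding the constant: 0 + 3 = 3. Limit = 3.

Final answer: 3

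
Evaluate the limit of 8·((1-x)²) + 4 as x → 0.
Direct substitution at x = 0 gives 12.

Final answer: 12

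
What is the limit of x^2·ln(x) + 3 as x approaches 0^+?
The product is a 0·∞ indeterminate form at x → 0⁺.
Rewrite the product as ln(x) / x^(-2) and apply L'Hôpital, or use the standard hierarchy x^(-2) ≫ |ln x| as x → 0⁺.
The indeterminate product → 0, so the limit = 3.

Final answer: 3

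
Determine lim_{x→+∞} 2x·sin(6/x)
As x → +∞: let u = 6/x → 0⁺; then 2·x·sin(6/x) = 2·6·sin(u)/u → 2·6·1 = 12.
Limit = 12.

Final answer: 12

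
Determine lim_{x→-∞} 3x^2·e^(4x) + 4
The product is a 0·∞ indeterminate form at x → -∞.
Rewrite the product as 3x^2 / e^(-4x) (an ∞/∞ form) and apply L'Hôpital, or use the standard hierarchy e^(4|x|) ≫ |x^2| as x → -∞.
The indeterminate product → 0, so the limit = 4.

Final answer: 4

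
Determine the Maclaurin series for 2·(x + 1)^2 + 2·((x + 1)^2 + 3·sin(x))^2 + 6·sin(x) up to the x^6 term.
x^6 - 37·x^5/20 - 8·x^4 + 17·x^3 + 56·x^2 + 30·x + 4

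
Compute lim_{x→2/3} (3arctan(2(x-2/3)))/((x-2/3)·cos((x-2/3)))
Both numerator and denominator → 0 as x → 2/3; this is a 0/0 indeterminate form.
Expand each to leading order near x = 2/3: numerator ~ 6·(x - 2/3), denominator ~ (x - 2/3).
The limit of the ratio is 6.

Final answer: 6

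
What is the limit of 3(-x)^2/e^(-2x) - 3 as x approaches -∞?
The quotient is an ∞/∞ indeterminate form as x → -∞.
Compare growth rates of the dominant terms (exponentials ≫ polynomials ≫ logarithms), or apply L'Hôpital's rule; the quotient → 0.
Adding the constant: 0 - 3 = -3. Limit = -3.

Final answer: -3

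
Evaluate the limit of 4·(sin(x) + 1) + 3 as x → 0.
Direct substitution at x = 0 gives 7.

Final answer: 7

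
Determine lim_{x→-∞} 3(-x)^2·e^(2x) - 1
The product is a 0·∞ indeterminate form at x → -∞.
Rewrite the product as 3(-x)^2 / e^(-2x) (an ∞/∞ form) and apply L'Hôpital, or use the standard hierarchy e^(2|x|) ≫ |(-x)^2| as x → -∞.
The indeterminate product → 0, so the limit = -1.

Final answer: -1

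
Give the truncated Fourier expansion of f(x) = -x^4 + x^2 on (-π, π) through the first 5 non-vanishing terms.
(-52 + 8·π^2)·cos(x) + (4 - 2·π^2)·cos(2·x) + (-28/27 + 8·π^2/9)·cos(3·x) + (7/16 - π^2/2)·cos(4·x) - π^4/5 + π^2/3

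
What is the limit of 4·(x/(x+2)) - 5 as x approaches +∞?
Evaluate the dominant behaviour as x → +∞; each term tends to a finite value or vanishes.
Limit = -1.

Final answer: -1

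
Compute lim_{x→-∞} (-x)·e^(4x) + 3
The product is a 0·∞ indeterminate form at x → -∞.
Rewrite the product as (-x) / e^(-4x) (an ∞/∞ form) and apply L'Hôpital, or use the standard hierarchy e^(4|x|) ≫ |(-x)| as x → -∞.
The indeterminate product → 0, so the limit = 3.

Final answer: 3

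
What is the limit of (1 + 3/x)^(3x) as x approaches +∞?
As x → +∞: write (1 + 3/x)^(3x) = ((1 + 3/x)^x)^3 → (e^3)^3 = e^9.
Limit = e^(9).

Final answer: e^(9)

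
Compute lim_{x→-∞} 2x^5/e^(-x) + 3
The quotient is an ∞/∞ indeterminate form as x → -∞.
Compare growth rates of the dominant terms (exponentials ≫ polynomials ≫ logarithms), or apply L'Hôpital's rule; the quotient → 0.
Adding the constant: 0 + 3 = 3. Limit = 3.

Final answer: 3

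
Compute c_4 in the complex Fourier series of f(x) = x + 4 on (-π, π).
Compute the real Fourier coefficients first: a_4 = 0, b_4 = -1/2.
Then c_4 = (a_4 − i·b_4)/2 = i/4.

Final answer: i/4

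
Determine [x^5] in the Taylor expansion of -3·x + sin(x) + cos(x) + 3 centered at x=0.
Expand to order 5: -3·x + sin(x) + cos(x) + 3 = x^5/120 + x^4/24 - x^3/6 - x^2/2 - 2·x + 4 + O(x^6).
The coefficient of x^5 is 1/120.

Final answer: 1/120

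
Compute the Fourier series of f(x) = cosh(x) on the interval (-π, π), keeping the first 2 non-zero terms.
-cos(x)·sinh(π)/π + sinh(π)/π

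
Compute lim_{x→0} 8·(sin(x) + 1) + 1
Direct substitution at x = 0 gives 9.

Final answer: 9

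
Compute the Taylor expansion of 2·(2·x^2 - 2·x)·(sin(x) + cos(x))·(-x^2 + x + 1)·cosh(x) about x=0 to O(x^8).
-8·x^7/3 + 14·x^6/5 - 10·x^5/3 + 8·x^4/3 + 8·x^3 - 4·x^2 - 4·x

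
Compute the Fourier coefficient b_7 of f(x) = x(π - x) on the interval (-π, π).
b_7 = (1/π) ∫_{-π}^{π} f(x)·sin(7x) dx.
Evaluate the integral (use parity and integration by parts as needed): b_7 = 2·π/7.

Final answer: 2·π/7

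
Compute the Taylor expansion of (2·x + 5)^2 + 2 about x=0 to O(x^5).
4·x^2 + 20·x + 27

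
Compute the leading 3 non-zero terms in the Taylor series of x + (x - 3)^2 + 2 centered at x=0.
x^2 - 5·x + 11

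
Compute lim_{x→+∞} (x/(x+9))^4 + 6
As x → +∞: x/(x+9) = 1/(1 + 9/x) → 1, and the 4th power of a limit-1 base also → 1; with the additive constant, 1 + 6 = 7.
Limit = 7.

Final answer: 7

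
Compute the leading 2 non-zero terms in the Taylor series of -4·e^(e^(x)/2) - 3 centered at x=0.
-2·x·e^(1/2) - 4·e^(1/2) - 3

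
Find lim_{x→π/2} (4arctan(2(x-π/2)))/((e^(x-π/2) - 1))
Both numerator and denominator → 0 as x → π/2; this is a 0/0 indeterminate form.
Expand each to leading order near x = π/2: numerator ~ 8·(x - π/2), denominator ~ (x - π/2).
The limit of the ratio is 8.

Final answer: 8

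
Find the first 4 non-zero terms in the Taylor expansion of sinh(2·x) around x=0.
8·x^7/315 + 4·x^5/15 + 4·x^3/3 + 2·x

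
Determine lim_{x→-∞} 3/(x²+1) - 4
Evaluate the dominant behaviour as x → -∞; each term tends to a finite value or vanishes.
Limit = -4.

Final answer: -4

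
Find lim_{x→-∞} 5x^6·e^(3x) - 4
The product is a 0·∞ indeterminate form at x → -∞.
Rewrite the product as 5x^6 / e^(-3x) (an ∞/∞ form) and apply L'Hôpital, or use the standard hierarchy e^(3|x|) ≫ |x^6| as x → -∞.
The indeterminate product → 0, so the limit = -4.

Final answer: -4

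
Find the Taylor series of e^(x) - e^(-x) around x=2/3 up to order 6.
(-1 + e^(4/3))·e^(-2/3) + (1 + e^(4/3))·e^(-2/3)·(x - 2/3) + (-1 + e^(4/3))·e^(-2/3)·(x - 2/3)^2/2 + (1 + e^(4/3))·e^(-2/3)·(x - 2/3)^3/6 + (-1 + e^(4/3))·e^(-2/3)·(x - 2/3)^4/24 + (1 + e^(4/3))·e^(-2/3)·(x - 2/3)^5/120 + (-1 + e^(4/3))·e^(-2/3)·(x - 2/3)^6/720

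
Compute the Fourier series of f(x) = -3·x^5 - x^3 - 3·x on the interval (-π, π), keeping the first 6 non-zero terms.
(-714 - 6·π^4 + 118·π^2)·sin(x) + (-14·π^2 + 24 + 3·π^4)·sin(2·x) + (-2·π^4 - 122/27 + 34·π^2/9)·sin(3·x) + (-11·π^2/8 + 129/64 + 3·π^4/2)·sin(4·x) + (-6·π^4/5 - 834/625 + 14·π^2/25)·sin(5·x) + (-2·π^2/9 + 28/27 + π^4)·sin(6·x)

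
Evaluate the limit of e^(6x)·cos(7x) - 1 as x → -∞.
Evaluate the dominant behaviour as x → -∞; each term tends to a finite value or vanishes.
Limit = -1.

Final answer: -1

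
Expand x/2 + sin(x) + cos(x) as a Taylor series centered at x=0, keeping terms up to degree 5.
x^5/120 + x^4/24 - x^3/6 - x^2/2 + 3·x/2 + 1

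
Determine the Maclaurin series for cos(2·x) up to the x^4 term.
2·x^4/3 - 2·x^2 + 1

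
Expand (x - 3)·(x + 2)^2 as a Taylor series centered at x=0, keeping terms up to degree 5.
x^3 + x^2 - 8·x - 12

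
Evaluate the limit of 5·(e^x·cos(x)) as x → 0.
Direct substitution at x = 0 gives 5.

Final answer: 5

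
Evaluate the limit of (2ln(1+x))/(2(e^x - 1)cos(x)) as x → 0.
Both numerator and denominator → 0 as x → 0; this is a 0/0 indeterminate form.
Expand each to leading order near x = 0: numerator ~ 2·x, denominator ~ 2·x.
The limit of the ratio is 1.

Final answer: 1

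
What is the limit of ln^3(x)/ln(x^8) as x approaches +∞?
This is an ∞/∞ indeterminate form as x → +∞.
Write ln(x^8) = 8·ln(x), reducing the quotient to ln^2(x)/8 → ∞.
Limit = ∞.

Final answer: ∞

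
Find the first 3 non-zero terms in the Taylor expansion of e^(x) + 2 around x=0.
x^2/2 + x + 3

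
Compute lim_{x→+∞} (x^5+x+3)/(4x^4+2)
This is an ∞/∞ indeterminate form as x → +∞.
Divide numerator and denominator by x^5 and let the lower-order terms vanish; the numerator's degree 5 exceeds the denominator's degree 4, so the quotient diverges.
Limit = ∞.

Final answer: ∞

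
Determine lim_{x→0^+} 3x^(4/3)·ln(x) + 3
The product is a 0·∞ indeterminate form at x → 0⁺.
Rewrite the product as 3·ln(x) / x^(-4/3) and apply L'Hôpital, or use the standard hierarchy x^(-4/3) ≫ |ln x| as x → 0⁺.
The indeterminate product → 0, so the limit = 3.

Final answer: 3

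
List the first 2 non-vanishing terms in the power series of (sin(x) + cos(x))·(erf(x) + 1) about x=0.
x·(1 + 2/√(π)) + 1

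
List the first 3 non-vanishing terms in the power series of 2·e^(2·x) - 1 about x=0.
4·x^2 + 4·x + 1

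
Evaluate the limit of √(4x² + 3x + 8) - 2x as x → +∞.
As x → +∞: multiply by the conjugate to get (3x+8)/(√(4x²+3x+8)+2x); the denominator ~ 4x, so the limit is 3/4.
Limit = 3/4.

Final answer: 3/4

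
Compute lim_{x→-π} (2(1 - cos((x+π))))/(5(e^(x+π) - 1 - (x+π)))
Both numerator and denominator → 0 as x → -π; this is a 0/0 indeterminate form.
Expand each to leading order near x = -π: numerator ~ (x + π)^2, denominator ~ 5·(x + π)^2/2.
The limit of the ratio is 2/5.

Final answer: 2/5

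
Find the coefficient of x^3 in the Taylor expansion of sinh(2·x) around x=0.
Expand to order 3: sinh(2·x) = 4·x^3/3 + 2·x + O(x^4).
The coefficient of x^3 is 4/3.

Final answer: 4/3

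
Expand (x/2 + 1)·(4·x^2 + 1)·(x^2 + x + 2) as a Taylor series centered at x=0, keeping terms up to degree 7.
2·x^5 + 6·x^4 + 17·x^3/2 + 19·x^2/2 + 2·x + 2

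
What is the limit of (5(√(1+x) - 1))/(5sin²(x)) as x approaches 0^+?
Both numerator and denominator → 0 as x → 0^+; this is a 0/0 indeterminate form.
Expand each to leading order near x = 0: numerator ~ 5·x/2, denominator ~ 5·x^2.
The limit of the ratio is ∞.

Final answer: ∞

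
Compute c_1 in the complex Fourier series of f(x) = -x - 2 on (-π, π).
Compute the real Fourier coefficients first: a_1 = 0, b_1 = -2.
Then c_1 = (a_1 − i·b_1)/2 = i.

Final answer: i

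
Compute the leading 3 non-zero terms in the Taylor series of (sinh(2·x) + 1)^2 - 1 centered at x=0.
8·x^3/3 + 4·x^2 + 4·x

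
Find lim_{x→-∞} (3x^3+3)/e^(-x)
This is an ∞/∞ indeterminate form as x → -∞.
Compare growth rates of the dominant terms (exponentials ≫ polynomials ≫ logarithms), or apply L'Hôpital's rule; the quotient → 0.
Limit = 0.

Final answer: 0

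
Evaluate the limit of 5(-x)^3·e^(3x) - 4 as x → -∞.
The product is a 0·∞ indeterminate form at x → -∞.
Rewrite the product as 5(-x)^3 / e^(-3x) (an ∞/∞ form) and apply L'Hôpital, or use the standard hierarchy e^(3|x|) ≫ |(-x)^3| as x → -∞.
The indeterminate product → 0, so the limit = -4.

Final answer: -4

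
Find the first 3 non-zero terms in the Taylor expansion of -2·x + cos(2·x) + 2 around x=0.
-2·x^2 - 2·x + 3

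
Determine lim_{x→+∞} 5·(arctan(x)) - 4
Evaluate the dominant behaviour as x → +∞; each term tends to a finite value or vanishes.
Limit = -4 + 5·π/2.

Final answer: -4 + 5·π/2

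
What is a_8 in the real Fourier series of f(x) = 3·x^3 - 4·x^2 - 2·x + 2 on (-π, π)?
a_8 = (1/π) ∫_{-π}^{π} f(x)·cos(8x) dx.
Evaluate the integral (use parity and integration by parts as needed): a_8 = -1/4.

Final answer: -1/4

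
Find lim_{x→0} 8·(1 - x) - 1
Direct substitution at x = 0 gives 7.

Final answer: 7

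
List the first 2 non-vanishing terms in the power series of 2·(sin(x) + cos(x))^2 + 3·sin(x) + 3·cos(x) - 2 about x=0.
7·x + 3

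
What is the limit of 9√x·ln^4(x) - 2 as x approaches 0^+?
The product is a 0·∞ indeterminate form at x → 0⁺.
Rewrite the product as 9·ln^4(x) / x^(-1/2) and apply L'Hôpital, or use the standard hierarchy x^(-1/2) ≫ |ln x|^4 as x → 0⁺.
The indeterminate product → 0, so the limit = -2.

Final answer: -2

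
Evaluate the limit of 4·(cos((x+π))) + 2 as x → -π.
Direct substitution at x = -π gives 6.

Final answer: 6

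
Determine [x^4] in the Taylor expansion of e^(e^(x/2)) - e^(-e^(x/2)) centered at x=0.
Expand to order 4: e^(e^(x/2)) - e^(-e^(x/2)) = x^4·(-e^(-1)/384 + 5·e/128) + x^3·(-e^(-1)/48 + 5·e/48) + e·x^2/4 + x·(e^(-1)/2 + e/2) - e^(-1) + e + O(x^5).
The coefficient of x^4 is -e^(-1)/384 + 5·e/128.

Final answer: -e^(-1)/384 + 5·e/128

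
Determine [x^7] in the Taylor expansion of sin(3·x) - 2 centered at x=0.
Expand to order 7: sin(3·x) - 2 = -243·x^7/560 + 81·x^5/40 - 9·x^3/2 + 3·x - 2 + O(x^8).
The coefficient of x^7 is -243/560.

Final answer: -243/560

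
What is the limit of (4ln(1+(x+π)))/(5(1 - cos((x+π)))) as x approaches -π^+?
Both numerator and denominator → 0 as x → -π^+; this is a 0/0 indeterminate form.
Expand each to leading order near x = -π: numerator ~ 4·(x + π), denominator ~ 5·(x + π)^2/2.
The limit of the ratio is ∞.

Final answer: ∞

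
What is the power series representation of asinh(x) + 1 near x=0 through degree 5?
3·x^5/40 - x^3/6 + x + 1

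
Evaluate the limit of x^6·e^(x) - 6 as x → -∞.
The product is a 0·∞ indeterminate form at x → -∞.
Rewrite the product as x^6 / e^(-x) (an ∞/∞ form) and apply L'Hôpital, or use the standard hierarchy e^(|x|) ≫ |x^6| as x → -∞.
The indeterminate product → 0, so the limit = -6.

Final answer: -6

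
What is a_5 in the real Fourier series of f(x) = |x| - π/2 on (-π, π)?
a_5 = (1/π) ∫_{-π}^{π} f(x)·cos(5x) dx.
Evaluate the integral (use parity and integration by parts as needed): a_5 = -4/(25·π).

Final answer: -4/(25·π)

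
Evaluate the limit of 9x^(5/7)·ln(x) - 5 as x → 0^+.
The product is a 0·∞ indeterminate form at x → 0⁺.
Rewrite the product as 9·ln(x) / x^(-5/7) and apply L'Hôpital, or use the standard hierarchy x^(-5/7) ≫ |ln x| as x → 0⁺.
The indeterminate product → 0, so the limit = -5.

Final answer: -5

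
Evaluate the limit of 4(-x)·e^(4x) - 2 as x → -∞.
The product is a 0·∞ indeterminate form at x → -∞.
Rewrite the product as 4(-x) / e^(-4x) (an ∞/∞ form) and apply L'Hôpital, or use the standard hierarchy e^(4|x|) ≫ |(-x)| as x → -∞.
The indeterminate product → 0, so the limit = -2.

Final answer: -2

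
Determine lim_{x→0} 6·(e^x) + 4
Direct substitution at x = 0 gives 10.

Final answer: 10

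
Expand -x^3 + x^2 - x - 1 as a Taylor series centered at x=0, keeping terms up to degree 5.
-x^3 + x^2 - x - 1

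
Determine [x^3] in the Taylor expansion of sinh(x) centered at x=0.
Expand to order 3: sinh(x) = x^3/6 + x + O(x^4).
The coefficient of x^3 is 1/6.

Final answer: 1/6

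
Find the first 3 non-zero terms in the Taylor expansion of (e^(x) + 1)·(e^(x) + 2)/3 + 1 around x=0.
7·x^2/6 + 5·x/3 + 3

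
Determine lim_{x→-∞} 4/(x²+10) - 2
Evaluate the dominant behaviour as x → -∞; each term tends to a finite value or vanishes.
Limit = -2.

Final answer: -2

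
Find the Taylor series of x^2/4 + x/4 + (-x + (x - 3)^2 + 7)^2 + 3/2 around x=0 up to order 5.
x^4 - 14·x^3 + 325·x^2/4 - 895·x/4 + 515/2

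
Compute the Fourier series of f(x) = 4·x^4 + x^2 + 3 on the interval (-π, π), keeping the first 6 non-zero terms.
(188 - 32·π^2)·cos(x) + (-11 + 8·π^2)·cos(2·x) + (52/27 - 32·π^2/9)·cos(3·x) + (-1/2 + 2·π^2)·cos(4·x) + (92/625 - 32·π^2/25)·cos(5·x) + 3 + π^2/3 + 4·π^4/5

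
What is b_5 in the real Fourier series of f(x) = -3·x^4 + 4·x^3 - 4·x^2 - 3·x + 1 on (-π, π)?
b_5 = (1/π) ∫_{-π}^{π} f(x)·sin(5x) dx.
Evaluate the integral (use parity and integration by parts as needed): b_5 = -198/125 + 8·π^2/5.

Final answer: -198/125 + 8·π^2/5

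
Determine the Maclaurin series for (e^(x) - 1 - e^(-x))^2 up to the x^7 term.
-x^7/1260 + 8·x^6/45 - x^5/30 + 4·x^4/3 - 2·x^3/3 + 4·x^2 - 4·x + 1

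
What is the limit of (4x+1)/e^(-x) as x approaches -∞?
This is an ∞/∞ indeterminate form as x → -∞.
Compare growth rates of the dominant terms (exponentials ≫ polynomials ≫ logarithms), or apply L'Hôpital's rule; the quotient → 0.
Limit = 0.

Final answer: 0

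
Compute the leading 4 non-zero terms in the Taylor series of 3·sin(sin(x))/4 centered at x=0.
-2·x^7/105 + 3·x^5/40 - x^3/4 + 3·x/4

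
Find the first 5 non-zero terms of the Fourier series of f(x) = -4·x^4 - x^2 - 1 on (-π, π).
(-188 + 32·π^2)·cos(x) + (11 - 8·π^2)·cos(2·x) + (-52/27 + 32·π^2/9)·cos(3·x) + (1/2 - 2·π^2)·cos(4·x) - 4·π^4/5 - π^2/3 - 1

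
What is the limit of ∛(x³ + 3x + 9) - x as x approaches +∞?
This is an ∞ − ∞ indeterminate form.
Multiply by (A² + AB + B²)/(A² + AB + B²) where A = ∛(x³+3x + 9), B = x to use A³ − B³ = (A−B)(A²+AB+B²); the x³ terms cancel, leaving (3x + 9)/(A²+AB+B²) with denominator ~ 3x², so the limit is 0.
Limit = 0.

Final answer: 0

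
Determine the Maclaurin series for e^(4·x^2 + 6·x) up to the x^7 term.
23336·x^7/35 + 6532·x^6/15 + 1284·x^5/5 + 134·x^4 + 60·x^3 + 22·x^2 + 6·x + 1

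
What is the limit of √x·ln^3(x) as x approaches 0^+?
This is a 0·∞ indeterminate form at x → 0⁺.
Rewrite the product as ln^3(x) / x^(-1/2) and apply L'Hôpital, or use the standard hierarchy x^(-1/2) ≫ |ln x|^3 as x → 0⁺.
The indeterminate product → 0, so the limit = 0.

Final answer: 0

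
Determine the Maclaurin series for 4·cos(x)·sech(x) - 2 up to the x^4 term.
2·x^4 - 4·x^2 + 2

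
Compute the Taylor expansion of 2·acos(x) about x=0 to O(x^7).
-3·x^5/20 - x^3/3 - 2·x + π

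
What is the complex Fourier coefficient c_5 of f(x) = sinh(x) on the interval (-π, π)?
Compute the real Fourier coefficients first: a_5 = 0, b_5 = 5·sinh(π)/(13·π).
Then c_5 = (a_5 − i·b_5)/2 = -5·i·sinh(π)/(26·π).

Final answer: -5·i·sinh(π)/(26·π)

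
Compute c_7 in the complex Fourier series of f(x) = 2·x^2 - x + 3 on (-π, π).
Compute the real Fourier coefficients first: a_7 = -8/49, b_7 = -2/7.
Then c_7 = (a_7 − i·b_7)/2 = -4/49 + i/7.

Final answer: -4/49 + i/7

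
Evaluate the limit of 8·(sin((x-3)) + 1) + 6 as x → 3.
Direct substitution at x = 3 gives 14.

Final answer: 14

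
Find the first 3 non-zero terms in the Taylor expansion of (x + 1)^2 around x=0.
x^2 + 2·x + 1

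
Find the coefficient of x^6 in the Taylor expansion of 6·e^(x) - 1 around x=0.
Expand to order 6: 6·e^(x) - 1 = x^6/120 + x^5/20 + x^4/4 + x^3 + 3·x^2 + 6·x + 5 + O(x^7).
The coefficient of x^6 is 1/120.

Final answer: 1/120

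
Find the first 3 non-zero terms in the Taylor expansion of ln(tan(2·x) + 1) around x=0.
16·x^3/3 - 2·x^2 + 2·x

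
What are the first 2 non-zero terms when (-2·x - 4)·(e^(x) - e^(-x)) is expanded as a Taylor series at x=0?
-4·x^2 - 8·x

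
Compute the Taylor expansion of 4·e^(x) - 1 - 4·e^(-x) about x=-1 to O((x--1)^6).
(-4·e^(2) - e + 4)·e^(-1) + (4 + 4·e^(2))·e^(-1)·(x + 1) + (2 - 2·e^(2))·e^(-1)·(x + 1)^2 + (2 + 2·e^(2))·e^(-1)·(x + 1)^3/3 + (1 - e^(2))·e^(-1)·(x + 1)^4/6 + (1 + e^(2))·e^(-1)·(x + 1)^5/30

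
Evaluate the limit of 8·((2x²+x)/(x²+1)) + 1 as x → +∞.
Evaluate the dominant behaviour as x → +∞; each term tends to a finite value or vanishes.
Limit = 17.

Final answer: 17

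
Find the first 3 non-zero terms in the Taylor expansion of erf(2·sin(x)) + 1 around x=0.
-6·x^3/√(π) + 4·x/√(π) + 1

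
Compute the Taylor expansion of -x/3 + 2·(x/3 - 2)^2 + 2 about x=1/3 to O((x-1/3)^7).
731/81 - 77·(x - 1/3)/27 + 2·(x - 1/3)^2/9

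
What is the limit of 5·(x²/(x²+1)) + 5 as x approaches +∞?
Evaluate the dominant behaviour as x → +∞; each term tends to a finite value or vanishes.
Limit = 10.

Final answer: 10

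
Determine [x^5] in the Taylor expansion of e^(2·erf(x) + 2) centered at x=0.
Expand to order 5: e^(2·erf(x) + 2) = x^5·(-32·e^(2)/(3·π^(3/2)) + 2·e^(2)/(5·√(π)) + 128·e^(2)/(15·π^(5/2))) + x^4·(-16·e^(2)/(3·π) + 32·e^(2)/(3·π^2)) + x^3·(-4·e^(2)/(3·√(π)) + 32·e^(2)/(3·π^(3/2))) + 8·x^2·e^(2)/π + 4·x·e^(2)/√(π) + e^(2) + O(x^6).
The coefficient of x^5 is -32·e^(2)/(3·π^(3/2)) + 2·e^(2)/(5·√(π)) + 128·e^(2)/(15·π^(5/2)).

Final answer: -32·e^(2)/(3·π^(3/2)) + 2·e^(2)/(5·√(π)) + 128·e^(2)/(15·π^(5/2))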